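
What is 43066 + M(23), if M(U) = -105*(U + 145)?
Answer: 25426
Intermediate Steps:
M(U) = -15225 - 105*U (M(U) = -105*(145 + U) = -15225 - 105*U)
43066 + M(23) = 43066 + (-15225 - 105*23) = 43066 + (-15225 - 2415) = 43066 - 17640 = 25426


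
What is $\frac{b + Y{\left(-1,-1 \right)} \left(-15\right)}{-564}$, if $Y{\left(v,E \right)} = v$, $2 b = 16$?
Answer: $- \frac{23}{564} \approx -0.04078$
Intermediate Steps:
$b = 8$ ($b = \frac{1}{2} \cdot 16 = 8$)
$\frac{b + Y{\left(-1,-1 \right)} \left(-15\right)}{-564} = \frac{8 - -15}{-564} = \left(8 + 15\right) \left(- \frac{1}{564}\right) = 23 \left(- \frac{1}{564}\right) = - \frac{23}{564}$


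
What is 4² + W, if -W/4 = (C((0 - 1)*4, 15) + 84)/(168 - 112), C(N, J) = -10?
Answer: 75/7 ≈ 10.714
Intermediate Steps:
W = -37/7 (W = -4*(-10 + 84)/(168 - 112) = -296/56 = -4*37/28 = -37/7 ≈ -5.2857)
4² + W = 4² - 37/7 = 16 - 37/7 = 75/7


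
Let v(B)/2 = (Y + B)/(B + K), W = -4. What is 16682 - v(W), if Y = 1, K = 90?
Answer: 717329/43 ≈ 16682.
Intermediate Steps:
v(B) = 2*(1 + B)/(90 + B) (v(B) = 2*((1 + B)/(B + 90)) = 2*((1 + B)/(90 + B)) = 2*(1 + B)/(90 + B))
16682 - v(W) = 16682 - 2*(1 - 4)/(90 - 4) = 16682 - 2*(-3)/86 = 16682 - 1*(-3/43) = 16682 + 3/43 = 717329/43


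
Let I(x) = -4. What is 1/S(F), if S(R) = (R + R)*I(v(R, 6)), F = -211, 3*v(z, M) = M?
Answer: 1/1688 ≈ 0.00059242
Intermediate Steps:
v(z, M) = M/3
S(R) = -8*R (S(R) = (R + R)*(-4) = (2*R)*(-4) = -8*R)
1/S(F) = 1/(-8*(-211)) = 1/1688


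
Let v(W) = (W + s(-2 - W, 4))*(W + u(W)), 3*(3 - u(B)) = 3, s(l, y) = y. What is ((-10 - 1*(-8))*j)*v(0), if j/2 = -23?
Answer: 736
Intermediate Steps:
j = -46 (j = 2*(-23) = -46)
u(B) = 2 (u(B) = 3 - ⅓*3 = 3 - 1 = 2)
v(W) = (2 + W)*(4 + W) (v(W) = (W + 4)*(W + 2) = (4 + W)*(2 + W) = (2 + W)*(4 + W))
((-10 - 1*(-8))*j)*v(0) = ((-10 - 1*(-8))*(-46))*(8 + 0² + 6*0) = ((-10 + 8)*(-46))*(8 + 0 + 0) = -2*(-46)*8 = 92*8 = 736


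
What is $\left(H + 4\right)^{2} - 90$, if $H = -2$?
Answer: $-86$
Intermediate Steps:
$\left(H + 4\right)^{2} - 90 = \left(-2 + 4\right)^{2} - 90 = 2^{2} - 90 = 4 - 90 = -86$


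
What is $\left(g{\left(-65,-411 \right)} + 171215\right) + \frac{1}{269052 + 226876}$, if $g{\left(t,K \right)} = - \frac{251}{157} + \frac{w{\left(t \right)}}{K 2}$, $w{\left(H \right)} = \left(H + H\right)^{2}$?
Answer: $\frac{5478298652732959}{32000746056} \approx 1.7119 \cdot 10^{5}$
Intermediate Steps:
$w{\left(H \right)} = 4 H^{2}$ ($w{\left(H \right)} = \left(2 H\right)^{2} = 4 H^{2}$)
$g{\left(t,K \right)} = - \frac{251}{157} + \frac{2 t^{2}}{K}$ ($g{\left(t,K \right)} = - \frac{251}{157} + \frac{4 t^{2}}{K 2} = \left(-251\right) \frac{1}{157} + \frac{4 t^{2}}{2 K} = - \frac{251}{157} + 4 t^{2} \frac{1}{2 K} = - \frac{251}{157} + \frac{2 t^{2}}{K}$)
$\left(g{\left(-65,-411 \right)} + 171215\right) + \frac{1}{269052 + 226876} = \left(\left(- \frac{251}{157} + \frac{2 \left(-65\right)^{2}}{-411}\right) + 171215\right) + \frac{1}{269052 + 226876} = \left(\left(- \frac{251}{157} + 2 \left(- \frac{1}{411}\right) 4225\right) + 171215\right) + \frac{1}{495928} = \left(\left(- \frac{251}{157} - \frac{8450}{411}\right) + 171215\right) + \frac{1}{495928} = \left(- \frac{1429811}{64527} + 171215\right) + \frac{1}{495928} = \frac{11046560494}{64527} + \frac{1}{495928} = \frac{5478298652732959}{32000746056}$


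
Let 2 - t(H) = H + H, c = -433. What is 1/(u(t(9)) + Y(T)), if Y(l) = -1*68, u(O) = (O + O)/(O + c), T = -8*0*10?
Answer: -449/30500 ≈ -0.014721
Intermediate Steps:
T = 0 (T = 0*10 = 0)
t(H) = 2 - 2*H (t(H) = 2 - (H + H) = 2 - 2*H)
u(O) = 2*O/(-433 + O) (u(O) = (O + O)/(O - 433) = (2*O)/(-433 + O) = 2*O/(-433 + O))
Y(l) = -68
1/(u(t(9)) + Y(T)) = 1/(2*(2 - 2*9)/(-433 + (2 - 2*9)) - 68) = 1/(2*(2 - 18)/(-433 + (2 - 18)) - 68) = 1/(2*(-16)/(-433 - 16) - 68) = 1/(2*(-16)/(-449) - 68) = 1/(2*(-16)*(-1/449) - 68) = 1/(32/449 - 68) = 1/(-30500/449) = -449/30500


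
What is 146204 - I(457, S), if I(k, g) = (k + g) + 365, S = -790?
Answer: 146172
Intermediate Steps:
I(k, g) = 365 + g + k (I(k, g) = (g + k) + 365 = 365 + g + k)
146204 - I(457, S) = 146204 - (365 - 790 + 457) = 146204 - 1*32 = 146204 - 32 = 146172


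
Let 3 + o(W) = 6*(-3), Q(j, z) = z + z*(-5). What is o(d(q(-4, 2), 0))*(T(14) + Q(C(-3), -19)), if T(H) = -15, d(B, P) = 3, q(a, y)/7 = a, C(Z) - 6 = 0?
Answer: -1281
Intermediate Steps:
C(Z) = 6 (C(Z) = 6 + 0 = 6)
q(a, y) = 7*a
Q(j, z) = -4*z (Q(j, z) = z - 5*z = -4*z)
o(W) = -21 (o(W) = -3 + 6*(-3) = -3 - 18 = -21)
o(d(q(-4, 2), 0))*(T(14) + Q(C(-3), -19)) = -21*(-15 - 4*(-19)) = -21*(-15 + 76) = -21*61 = -1281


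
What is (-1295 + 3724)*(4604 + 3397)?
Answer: 19434429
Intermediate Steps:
(-1295 + 3724)*(4604 + 3397) = 2429*8001 = 19434429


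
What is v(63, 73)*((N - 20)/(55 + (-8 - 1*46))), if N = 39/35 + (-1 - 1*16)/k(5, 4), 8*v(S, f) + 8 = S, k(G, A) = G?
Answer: -2145/14 ≈ -153.21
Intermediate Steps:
v(S, f) = -1 + S/8
N = -16/7 (N = 39/35 + (-1 - 1*16)/5 = 39*(1/35) + (-1 - 16)*(⅕) = 39/35 - 17*⅕ = 39/35 - 17/5 = -16/7 ≈ -2.2857)
v(63, 73)*((N - 20)/(55 + (-8 - 1*46))) = (-1 + (⅛)*63)*((-16/7 - 20)/(55 + (-8 - 1*46))) = (-1 + 63/8)*(-156/(7*(55 + (-8 - 46)))) = 55*(-156/(7*(55 - 54)))/8 = 55*(-156/7/1)/8 = 55*(-156/7*1)/8 = (55/8)*(-156/7) = -2145/14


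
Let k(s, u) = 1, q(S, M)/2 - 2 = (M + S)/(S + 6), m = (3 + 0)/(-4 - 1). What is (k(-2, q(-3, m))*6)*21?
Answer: 126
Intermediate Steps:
m = -3/5 (m = 3/(-5) = 3*(-1/5) = -3/5 ≈ -0.60000)
q(S, M) = 4 + 2*(M + S)/(6 + S) (q(S, M) = 4 + 2*((M + S)/(S + 6)) = 4 + 2*((M + S)/(6 + S)) = 4 + 2*(M + S)/(6 + S))
(k(-2, q(-3, m))*6)*21 = (1*6)*21 = 6*21 = 126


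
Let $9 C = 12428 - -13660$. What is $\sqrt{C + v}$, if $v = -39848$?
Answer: $\frac{16 i \sqrt{1299}}{3} \approx 192.22 i$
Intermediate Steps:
$C = \frac{8696}{3}$ ($C = \frac{12428 - -13660}{9} = \frac{12428 + 13660}{9} = \frac{1}{9} \cdot 26088 = \frac{8696}{3} \approx 2898.7$)
$\sqrt{C + v} = \sqrt{\frac{8696}{3} - 39848} = \sqrt{- \frac{110848}{3}} = \frac{16 i \sqrt{1299}}{3}$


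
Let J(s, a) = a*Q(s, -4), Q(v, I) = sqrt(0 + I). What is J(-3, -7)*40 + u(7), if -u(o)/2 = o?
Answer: -14 - 560*I ≈ -14.0 - 560.0*I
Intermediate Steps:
u(o) = -2*o
Q(v, I) = sqrt(I)
J(s, a) = 2*I*a (J(s, a) = a*sqrt(-4) = a*(2*I) = 2*I*a)
J(-3, -7)*40 + u(7) = (2*I*(-7))*40 - 2*7 = -14*I*40 - 14 = -560*I - 14 = -14 - 560*I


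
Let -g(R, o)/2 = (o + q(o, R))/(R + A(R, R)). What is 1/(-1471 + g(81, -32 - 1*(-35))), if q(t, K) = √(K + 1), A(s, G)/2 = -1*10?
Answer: -5473957/8052728841 + 122*√82/8052728841 ≈ -0.00067963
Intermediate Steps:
A(s, G) = -20 (A(s, G) = 2*(-1*10) = 2*(-10) = -20)
q(t, K) = √(1 + K)
g(R, o) = -2*(o + √(1 + R))/(-20 + R) (g(R, o) = -2*(o + √(1 + R))/(R - 20) = -2*(o + √(1 + R))/(-20 + R))
1/(-1471 + g(81, -32 - 1*(-35))) = 1/(-1471 + 2*(-(-32 - 1*(-35)) - √(1 + 81))/(-20 + 81)) = 1/(-1471 + 2*(-(-32 + 35) - √82)/61) = 1/(-1471 + 2*(1/61)*(-1*3 - √82)) = 1/(-1471 + 2*(1/61)*(-3 - √82)) = 1/(-1471 + (-6/61 - 2*√82/61)) = 1/(-89737/61 - 2*√82/61)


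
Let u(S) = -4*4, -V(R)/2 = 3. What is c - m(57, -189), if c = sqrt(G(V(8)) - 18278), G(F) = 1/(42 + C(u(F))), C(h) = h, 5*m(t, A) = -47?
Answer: 47/5 + 9*I*sqrt(152542)/26 ≈ 9.4 + 135.2*I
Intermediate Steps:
V(R) = -6 (V(R) = -2*3 = -6)
m(t, A) = -47/5 (m(t, A) = (1/5)*(-47) = -47/5)
u(S) = -16
G(F) = 1/26 (G(F) = 1/(42 - 16) = 1/26)
c = 9*I*sqrt(152542)/26 (c = sqrt(1/26 - 18278) = sqrt(-475227/26) = 9*I*sqrt(152542)/26 ≈ 135.2*I)
c - m(57, -189) = 9*I*sqrt(152542)/26 - 1*(-47/5) = 9*I*sqrt(152542)/26 + 47/5 = 47/5 + 9*I*sqrt(152542)/26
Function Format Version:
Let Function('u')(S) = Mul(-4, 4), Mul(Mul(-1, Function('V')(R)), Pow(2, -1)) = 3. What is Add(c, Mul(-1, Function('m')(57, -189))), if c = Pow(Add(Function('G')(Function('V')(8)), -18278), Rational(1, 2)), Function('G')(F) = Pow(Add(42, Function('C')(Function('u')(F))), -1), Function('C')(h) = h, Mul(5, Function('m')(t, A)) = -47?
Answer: Add(Rational(47, 5), Mul(Rational(9, 26), I, Pow(152542, Rational(1, 2)))) ≈ Add(9.4000, Mul(135.20, I))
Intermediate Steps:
Function('V')(R) = -6 (Function('V')(R) = Mul(-2, 3) = -6)
Function('m')(t, A) = Rational(-47, 5) (Function('m')(t, A) = Mul(Rational(1, 5), -47) = Rational(-47, 5))
Function('u')(S) = -16
Function('G')(F) = Rational(1, 26) (Function('G')(F) = Pow(Add(42, -16), -1) = Pow(26, -1) = Rational(1, 26))
c = Mul(Rational(9, 26), I, Pow(152542, Rational(1, 2))) (c = Pow(Add(Rational(1, 26), -18278), Rational(1, 2)) = Pow(Rational(-475227, 26), Rational(1, 2)) = Mul(Rational(9, 26), I, Pow(152542, Rational(1, 2))) ≈ Mul(135.20, I))
Add(c, Mul(-1, Function('m')(57, -189))) = Add(Mul(Rational(9, 26), I, Pow(152542, Rational(1, 2))), Mul(-1, Rational(-47, 5))) = Add(Mul(Rational(9, 26), I, Pow(152542, Rational(1, 2))), Rational(47, 5)) = Add(Rational(47, 5), Mul(Rational(9, 26), I, Pow(152542, Rational(1, 2))))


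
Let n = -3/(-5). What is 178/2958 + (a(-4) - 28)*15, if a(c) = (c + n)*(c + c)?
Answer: -17659/1479 ≈ -11.940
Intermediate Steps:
n = ⅗ (n = -3*(-⅕) = ⅗ ≈ 0.60000)
a(c) = 2*c*(⅗ + c) (a(c) = (c + ⅗)*(c + c) = (⅗ + c)*(2*c) = 2*c*(⅗ + c))
178/2958 + (a(-4) - 28)*15 = 178/2958 + ((⅖)*(-4)*(3 + 5*(-4)) - 28)*15 = 178*(1/2958) + ((⅖)*(-4)*(3 - 20) - 28)*15 = 89/1479 + ((⅖)*(-4)*(-17) - 28)*15 = 89/1479 + (136/5 - 28)*15 = 89/1479 - ⅘*15 = 89/1479 - 12 = -17659/1479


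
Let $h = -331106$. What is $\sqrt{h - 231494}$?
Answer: $10 i \sqrt{5626} \approx 750.07 i$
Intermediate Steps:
$\sqrt{h - 231494} = \sqrt{-331106 - 231494} = \sqrt{-562600} = 10 i \sqrt{5626}$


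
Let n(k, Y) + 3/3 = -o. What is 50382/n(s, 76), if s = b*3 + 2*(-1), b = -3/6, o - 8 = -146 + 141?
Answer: -25191/2 ≈ -12596.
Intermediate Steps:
o = 3 (o = 8 + (-146 + 141) = 8 - 5 = 3)
b = -½ (b = -3*⅙ = -½ ≈ -0.50000)
s = -7/2 (s = -½*3 + 2*(-1) = -3/2 - 2 = -7/2 ≈ -3.5000)
n(k, Y) = -4 (n(k, Y) = -1 - 1*3 = -1 - 3 = -4)
50382/n(s, 76) = 50382/(-4) = 50382*(-¼) = -25191/2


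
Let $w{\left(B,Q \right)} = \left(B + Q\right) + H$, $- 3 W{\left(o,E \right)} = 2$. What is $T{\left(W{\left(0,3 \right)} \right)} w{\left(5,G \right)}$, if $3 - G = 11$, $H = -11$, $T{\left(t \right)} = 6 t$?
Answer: $56$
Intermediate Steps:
$W{\left(o,E \right)} = - \frac{2}{3}$ ($W{\left(o,E \right)} = \left(- \frac{1}{3}\right) 2 = - \frac{2}{3}$)
$G = -8$ ($G = 3 - 11 = -8$)
$w{\left(B,Q \right)} = -11 + B + Q$ ($w{\left(B,Q \right)} = \left(B + Q\right) - 11 = -11 + B + Q$)
$T{\left(W{\left(0,3 \right)} \right)} w{\left(5,G \right)} = 6 \left(- \frac{2}{3}\right) \left(-11 + 5 - 8\right) = \left(-4\right) \left(-14\right) = 56$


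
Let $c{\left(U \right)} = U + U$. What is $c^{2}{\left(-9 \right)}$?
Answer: $324$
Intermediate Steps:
$c{\left(U \right)} = 2 U$
$c^{2}{\left(-9 \right)} = \left(2 \left(-9\right)\right)^{2} = \left(-18\right)^{2} = 324$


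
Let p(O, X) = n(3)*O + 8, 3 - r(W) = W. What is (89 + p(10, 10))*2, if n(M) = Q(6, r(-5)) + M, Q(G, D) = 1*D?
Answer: 414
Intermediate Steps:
r(W) = 3 - W
Q(G, D) = D
n(M) = 8 + M (n(M) = (3 - 1*(-5)) + M = (3 + 5) + M = 8 + M)
p(O, X) = 8 + 11*O (p(O, X) = (8 + 3)*O + 8 = 11*O + 8 = 8 + 11*O)
(89 + p(10, 10))*2 = (89 + (8 + 11*10))*2 = (89 + (8 + 110))*2 = (89 + 118)*2 = 207*2 = 414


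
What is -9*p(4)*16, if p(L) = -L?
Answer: 576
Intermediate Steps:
-9*p(4)*16 = -(-9)*4*16 = -9*(-4)*16 = 36*16 = 576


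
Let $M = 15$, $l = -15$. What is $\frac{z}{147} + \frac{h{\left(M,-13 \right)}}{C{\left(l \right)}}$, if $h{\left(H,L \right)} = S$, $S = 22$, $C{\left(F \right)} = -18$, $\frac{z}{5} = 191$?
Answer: $\frac{2326}{441} \approx 5.2744$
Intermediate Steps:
$z = 955$ ($z = 5 \cdot 191 = 955$)
$h{\left(H,L \right)} = 22$
$\frac{z}{147} + \frac{h{\left(M,-13 \right)}}{C{\left(l \right)}} = \frac{955}{147} + \frac{22}{-18} = 955 \cdot \frac{1}{147} + 22 \left(- \frac{1}{18}\right) = \frac{955}{147} - \frac{11}{9} = \frac{2326}{441}$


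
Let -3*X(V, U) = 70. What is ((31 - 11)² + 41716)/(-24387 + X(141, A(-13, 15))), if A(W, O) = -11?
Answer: -126348/73231 ≈ -1.7253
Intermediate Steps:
X(V, U) = -70/3 (X(V, U) = -⅓*70 = -70/3)
((31 - 11)² + 41716)/(-24387 + X(141, A(-13, 15))) = ((31 - 11)² + 41716)/(-24387 - 70/3) = (20² + 41716)/(-73231/3) = (400 + 41716)*(-3/73231) = 42116*(-3/73231) = -126348/73231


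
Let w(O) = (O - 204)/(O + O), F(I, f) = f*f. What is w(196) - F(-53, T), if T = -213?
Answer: -2223082/49 ≈ -45369.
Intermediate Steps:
F(I, f) = f²
w(O) = (-204 + O)/(2*O) (w(O) = (-204 + O)/((2*O)) = (-204 + O)*(1/(2*O)) = (-204 + O)/(2*O))
w(196) - F(-53, T) = (½)*(-204 + 196)/196 - 1*(-213)² = (½)*(1/196)*(-8) - 1*45369 = -1/49 - 45369 = -2223082/49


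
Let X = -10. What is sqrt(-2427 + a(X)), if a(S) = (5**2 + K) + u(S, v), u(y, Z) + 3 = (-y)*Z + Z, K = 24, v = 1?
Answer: I*sqrt(2370) ≈ 48.683*I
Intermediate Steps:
u(y, Z) = -3 + Z - Z*y (u(y, Z) = -3 + ((-y)*Z + Z) = -3 + (-Z*y + Z) = -3 + (Z - Z*y) = -3 + Z - Z*y)
a(S) = 47 - S (a(S) = (5**2 + 24) + (-3 + 1 - 1*1*S) = (25 + 24) + (-3 + 1 - S) = 49 + (-2 - S) = 47 - S)
sqrt(-2427 + a(X)) = sqrt(-2427 + (47 - 1*(-10))) = sqrt(-2427 + (47 + 10)) = sqrt(-2427 + 57) = sqrt(-2370) = I*sqrt(2370)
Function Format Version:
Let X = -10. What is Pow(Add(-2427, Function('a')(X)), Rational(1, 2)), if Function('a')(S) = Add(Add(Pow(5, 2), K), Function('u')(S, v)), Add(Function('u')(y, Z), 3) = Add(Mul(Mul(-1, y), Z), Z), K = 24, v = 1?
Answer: Mul(I, Pow(2370, Rational(1, 2))) ≈ Mul(48.683, I)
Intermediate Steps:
Function('u')(y, Z) = Add(-3, Z, Mul(-1, Z, y)) (Function('u')(y, Z) = Add(-3, Add(Mul(Mul(-1, y), Z), Z)) = Add(-3, Add(Mul(-1, Z, y), Z)) = Add(-3, Add(Z, Mul(-1, Z, y))) = Add(-3, Z, Mul(-1, Z, y)))
Function('a')(S) = Add(47, Mul(-1, S)) (Function('a')(S) = Add(Add(Pow(5, 2), 24), Add(-3, 1, Mul(-1, 1, S))) = Add(Add(25, 24), Add(-3, 1, Mul(-1, S))) = Add(49, Add(-2, Mul(-1, S))) = Add(47, Mul(-1, S)))
Pow(Add(-2427, Function('a')(X)), Rational(1, 2)) = Pow(Add(-2427, Add(47, Mul(-1, -10))), Rational(1, 2)) = Pow(Add(-2427, Add(47, 10)), Rational(1, 2)) = Pow(Add(-2427, 57), Rational(1, 2)) = Pow(-2370, Rational(1, 2)) = Mul(I, Pow(2370, Rational(1, 2)))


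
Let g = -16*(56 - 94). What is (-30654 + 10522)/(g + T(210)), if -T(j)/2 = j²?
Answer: 5033/21898 ≈ 0.22984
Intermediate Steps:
T(j) = -2*j²
g = 608 (g = -16*(-38) = 608)
(-30654 + 10522)/(g + T(210)) = (-30654 + 10522)/(608 - 2*210²) = -20132/(608 - 2*44100) = -20132/(608 - 88200) = -20132/(-87592) = -20132*(-1/87592) = 5033/21898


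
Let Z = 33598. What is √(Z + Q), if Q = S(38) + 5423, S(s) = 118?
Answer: √39139 ≈ 197.84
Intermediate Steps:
Q = 5541 (Q = 118 + 5423 = 5541)
√(Z + Q) = √(33598 + 5541) = √39139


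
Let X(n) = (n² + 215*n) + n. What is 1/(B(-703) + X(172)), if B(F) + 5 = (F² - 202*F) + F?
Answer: 1/702243 ≈ 1.4240e-6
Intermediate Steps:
B(F) = -5 + F² - 201*F (B(F) = -5 + ((F² - 202*F) + F) = -5 + (F² - 201*F) = -5 + F² - 201*F)
X(n) = n² + 216*n
1/(B(-703) + X(172)) = 1/((-5 + (-703)² - 201*(-703)) + 172*(216 + 172)) = 1/((-5 + 494209 + 141303) + 172*388) = 1/(635507 + 66736) = 1/702243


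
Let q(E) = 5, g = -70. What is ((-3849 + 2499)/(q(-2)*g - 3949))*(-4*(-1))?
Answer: 1800/1433 ≈ 1.2561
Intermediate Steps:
((-3849 + 2499)/(q(-2)*g - 3949))*(-4*(-1)) = ((-3849 + 2499)/(5*(-70) - 3949))*(-4*(-1)) = -1350/(-350 - 3949)*4 = -1350/(-4299)*4 = -1350*(-1/4299)*4 = (450/1433)*4 = 1800/1433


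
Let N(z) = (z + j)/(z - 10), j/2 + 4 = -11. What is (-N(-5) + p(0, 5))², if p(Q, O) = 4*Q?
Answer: 49/9 ≈ 5.4444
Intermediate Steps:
j = -30 (j = -8 + 2*(-11) = -8 - 22 = -30)
N(z) = (-30 + z)/(-10 + z) (N(z) = (z - 30)/(z - 10) = (-30 + z)/(-10 + z))
(-N(-5) + p(0, 5))² = (-(-30 - 5)/(-10 - 5) + 4*0)² = (-(-35)/(-15) + 0)² = (-(-1)*(-35)/15 + 0)² = (-1*7/3 + 0)² = (-7/3 + 0)² = (-7/3)² = 49/9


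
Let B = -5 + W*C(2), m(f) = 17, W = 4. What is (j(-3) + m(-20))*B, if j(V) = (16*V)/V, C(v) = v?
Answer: 99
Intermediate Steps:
j(V) = 16
B = 3 (B = -5 + 4*2 = -5 + 8 = 3)
(j(-3) + m(-20))*B = (16 + 17)*3 = 33*3 = 99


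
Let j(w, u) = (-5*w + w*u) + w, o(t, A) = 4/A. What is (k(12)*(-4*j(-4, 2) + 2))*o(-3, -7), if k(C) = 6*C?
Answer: 8640/7 ≈ 1234.3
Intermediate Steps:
j(w, u) = -4*w + u*w (j(w, u) = (-5*w + u*w) + w = -4*w + u*w)
(k(12)*(-4*j(-4, 2) + 2))*o(-3, -7) = ((6*12)*(-(-16)*(-4 + 2) + 2))*(4/(-7)) = (72*(-(-16)*(-2) + 2))*(4*(-⅐)) = (72*(-4*8 + 2))*(-4/7) = (72*(-32 + 2))*(-4/7) = (72*(-30))*(-4/7) = -2160*(-4/7) = 8640/7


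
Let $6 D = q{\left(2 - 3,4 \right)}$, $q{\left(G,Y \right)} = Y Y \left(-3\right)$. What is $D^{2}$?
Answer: $64$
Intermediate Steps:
$q{\left(G,Y \right)} = - 3 Y^{2}$ ($q{\left(G,Y \right)} = Y^{2} \left(-3\right) = - 3 Y^{2}$)
$D = -8$ ($D = \frac{\left(-3\right) 4^{2}}{6} = \frac{\left(-3\right) 16}{6} = \frac{1}{6} \left(-48\right) = -8$)
$D^{2} = \left(-8\right)^{2} = 64$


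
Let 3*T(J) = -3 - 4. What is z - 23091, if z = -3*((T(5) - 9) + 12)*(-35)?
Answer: -23021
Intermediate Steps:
T(J) = -7/3 (T(J) = (-3 - 4)/3 = (⅓)*(-7) = -7/3)
z = 70 (z = -3*((-7/3 - 9) + 12)*(-35) = -3*(-34/3 + 12)*(-35) = -3*⅔*(-35) = -2*(-35) = 70)
z - 23091 = 70 - 23091 = -23021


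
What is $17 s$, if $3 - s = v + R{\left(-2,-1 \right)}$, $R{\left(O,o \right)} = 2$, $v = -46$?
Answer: $799$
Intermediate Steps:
$s = 47$ ($s = 3 - \left(-46 + 2\right) = 3 - -44 = 3 + 44 = 47$)
$17 s = 17 \cdot 47 = 799$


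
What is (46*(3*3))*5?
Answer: 2070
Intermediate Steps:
(46*(3*3))*5 = (46*9)*5 = 414*5 = 2070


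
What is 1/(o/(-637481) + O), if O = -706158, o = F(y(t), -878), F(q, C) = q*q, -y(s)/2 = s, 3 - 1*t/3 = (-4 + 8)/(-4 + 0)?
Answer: -637481/450162308574 ≈ -1.4161e-6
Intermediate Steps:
t = 12 (t = 9 - 3*(-4 + 8)/(-4 + 0) = 9 - 12/(-4) = 9 - 12*(-1)/4 = 9 - 3*(-1) = 9 + 3 = 12)
y(s) = -2*s
F(q, C) = q²
o = 576 (o = (-2*12)² = (-24)² = 576)
1/(o/(-637481) + O) = 1/(576/(-637481) - 706158) = 1/(576*(-1/637481) - 706158) = 1/(-576/637481 - 706158) = 1/(-450162308574/637481) = -637481/450162308574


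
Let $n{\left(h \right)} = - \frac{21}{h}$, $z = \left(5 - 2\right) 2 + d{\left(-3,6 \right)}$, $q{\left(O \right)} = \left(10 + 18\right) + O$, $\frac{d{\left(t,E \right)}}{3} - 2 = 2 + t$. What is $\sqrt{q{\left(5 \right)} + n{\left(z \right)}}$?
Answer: $\frac{2 \sqrt{69}}{3} \approx 5.5378$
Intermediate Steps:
$d{\left(t,E \right)} = 12 + 3 t$ ($d{\left(t,E \right)} = 6 + 3 \left(2 + t\right) = 6 + \left(6 + 3 t\right) = 12 + 3 t$)
$q{\left(O \right)} = 28 + O$
$z = 9$ ($z = \left(5 - 2\right) 2 + \left(12 + 3 \left(-3\right)\right) = 3 \cdot 2 + \left(12 - 9\right) = 6 + 3 = 9$)
$\sqrt{q{\left(5 \right)} + n{\left(z \right)}} = \sqrt{\left(28 + 5\right) - \frac{21}{9}} = \sqrt{33 - \frac{7}{3}} = \sqrt{\frac{92}{3}} = \frac{2 \sqrt{69}}{3}$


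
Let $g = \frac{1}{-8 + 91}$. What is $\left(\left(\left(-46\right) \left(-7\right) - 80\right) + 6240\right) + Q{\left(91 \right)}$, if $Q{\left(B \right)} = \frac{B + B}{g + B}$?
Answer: $\frac{24490067}{3777} \approx 6484.0$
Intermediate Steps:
$g = \frac{1}{83} \approx 0.012048$
$Q{\left(B \right)} = \frac{2 B}{\frac{1}{83} + B}$ ($Q{\left(B \right)} = \frac{B + B}{\frac{1}{83} + B} = \frac{2 B}{\frac{1}{83} + B}$)
$\left(\left(\left(-46\right) \left(-7\right) - 80\right) + 6240\right) + Q{\left(91 \right)} = \left(\left(\left(-46\right) \left(-7\right) - 80\right) + 6240\right) + 166 \cdot 91 \frac{1}{1 + 83 \cdot 91} = \left(\left(322 - 80\right) + 6240\right) + 166 \cdot 91 \frac{1}{1 + 7553} = \left(242 + 6240\right) + 166 \cdot 91 \cdot \frac{1}{7554} = 6482 + 166 \cdot 91 \cdot \frac{1}{7554} = 6482 + \frac{7553}{3777} = \frac{24490067}{3777}$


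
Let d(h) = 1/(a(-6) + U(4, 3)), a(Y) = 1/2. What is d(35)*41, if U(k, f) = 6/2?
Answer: 82/7 ≈ 11.714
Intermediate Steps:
a(Y) = ½
U(k, f) = 3 (U(k, f) = 6*(½) = 3)
d(h) = 2/7 (d(h) = 1/(½ + 3) = 1/(7/2) = 2/7)
d(35)*41 = (2/7)*41 = 82/7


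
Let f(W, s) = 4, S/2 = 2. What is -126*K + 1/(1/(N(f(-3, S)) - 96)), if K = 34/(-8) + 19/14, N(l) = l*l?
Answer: 569/2 ≈ 284.50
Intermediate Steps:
S = 4 (S = 2*2 = 4)
N(l) = l²
K = -81/28 (K = 34*(-⅛) + 19*(1/14) = -17/4 + 19/14 = -81/28 ≈ -2.8929)
-126*K + 1/(1/(N(f(-3, S)) - 96)) = -126*(-81/28) + 1/(1/(4² - 96)) = 729/2 + 1/(1/(16 - 96)) = 729/2 + 1/(1/(-80)) = 729/2 + 1/(-1/80) = 729/2 - 80 = 569/2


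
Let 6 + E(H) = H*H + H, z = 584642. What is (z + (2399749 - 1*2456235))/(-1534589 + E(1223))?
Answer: -528156/37643 ≈ -14.031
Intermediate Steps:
E(H) = -6 + H + H² (E(H) = -6 + (H*H + H) = -6 + (H² + H) = -6 + (H + H²) = -6 + H + H²)
(z + (2399749 - 1*2456235))/(-1534589 + E(1223)) = (584642 + (2399749 - 1*2456235))/(-1534589 + (-6 + 1223 + 1223²)) = (584642 + (2399749 - 2456235))/(-1534589 + (-6 + 1223 + 1495729)) = (584642 - 56486)/(-1534589 + 1496946) = 528156/(-37643) = 528156*(-1/37643) = -528156/37643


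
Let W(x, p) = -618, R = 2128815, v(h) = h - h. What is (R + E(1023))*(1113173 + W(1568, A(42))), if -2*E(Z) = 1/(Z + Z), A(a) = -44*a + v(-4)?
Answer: 9691590075241345/4092 ≈ 2.3684e+12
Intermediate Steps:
v(h) = 0
A(a) = -44*a (A(a) = -44*a + 0 = -44*a)
E(Z) = -1/(4*Z) (E(Z) = -1/(2*(Z + Z)) = -1/(2*Z)/2 = -1/(4*Z))
(R + E(1023))*(1113173 + W(1568, A(42))) = (2128815 - ¼/1023)*(1113173 - 618) = (2128815 - ¼*1/1023)*1112555 = (2128815 - 1/4092)*1112555 = (8711110979/4092)*1112555 = 9691590075241345/4092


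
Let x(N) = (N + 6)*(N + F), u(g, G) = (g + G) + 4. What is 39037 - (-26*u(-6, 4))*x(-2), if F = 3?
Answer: 39245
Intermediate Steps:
u(g, G) = 4 + G + g (u(g, G) = (G + g) + 4 = 4 + G + g)
x(N) = (3 + N)*(6 + N) (x(N) = (N + 6)*(N + 3) = (6 + N)*(3 + N) = (3 + N)*(6 + N))
39037 - (-26*u(-6, 4))*x(-2) = 39037 - (-26*(4 + 4 - 6))*(18 + (-2)**2 + 9*(-2)) = 39037 - (-26*2)*(18 + 4 - 18) = 39037 - (-52)*4 = 39037 - 1*(-208) = 39037 + 208 = 39245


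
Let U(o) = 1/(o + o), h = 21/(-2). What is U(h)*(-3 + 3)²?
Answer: 0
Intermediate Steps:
h = -21/2 (h = 21*(-½) = -21/2 ≈ -10.500)
U(o) = 1/(2*o)
U(h)*(-3 + 3)² = (1/(2*(-21/2)))*(-3 + 3)² = ((½)*(-2/21))*0² = -1/21*0 = 0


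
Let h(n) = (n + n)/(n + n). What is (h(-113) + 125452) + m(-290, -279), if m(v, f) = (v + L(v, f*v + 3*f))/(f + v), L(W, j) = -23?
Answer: 71383070/569 ≈ 1.2545e+5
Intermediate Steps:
m(v, f) = (-23 + v)/(f + v) (m(v, f) = (v - 23)/(f + v) = (-23 + v)/(f + v))
h(n) = 1 (h(n) = (2*n)/((2*n)) = (2*n)*(1/(2*n)) = 1)
(h(-113) + 125452) + m(-290, -279) = (1 + 125452) + (-23 - 290)/(-279 - 290) = 125453 - 313/(-569) = 125453 - 1/569*(-313) = 125453 + 313/569 = 71383070/569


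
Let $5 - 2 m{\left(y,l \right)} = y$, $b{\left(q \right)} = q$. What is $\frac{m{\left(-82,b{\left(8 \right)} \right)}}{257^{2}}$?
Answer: $\frac{87}{132098} \approx 0.0006586$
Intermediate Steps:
$m{\left(y,l \right)} = \frac{5}{2} - \frac{y}{2}$
$\frac{m{\left(-82,b{\left(8 \right)} \right)}}{257^{2}} = \frac{\frac{5}{2} - -41}{257^{2}} = \frac{\frac{5}{2} + 41}{66049} = \frac{87}{2} \cdot \frac{1}{66049} = \frac{87}{132098}$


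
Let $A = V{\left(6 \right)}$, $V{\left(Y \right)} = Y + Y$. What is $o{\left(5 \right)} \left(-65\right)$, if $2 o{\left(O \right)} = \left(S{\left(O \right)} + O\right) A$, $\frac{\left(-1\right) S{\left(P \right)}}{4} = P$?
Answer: $5850$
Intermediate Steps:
$V{\left(Y \right)} = 2 Y$
$S{\left(P \right)} = - 4 P$
$A = 12$ ($A = 2 \cdot 6 = 12$)
$o{\left(O \right)} = - 18 O$ ($o{\left(O \right)} = \frac{\left(- 4 O + O\right) 12}{2} = \frac{- 3 O 12}{2} = \frac{\left(-36\right) O}{2} = - 18 O$)
$o{\left(5 \right)} \left(-65\right) = \left(-18\right) 5 \left(-65\right) = \left(-90\right) \left(-65\right) = 5850$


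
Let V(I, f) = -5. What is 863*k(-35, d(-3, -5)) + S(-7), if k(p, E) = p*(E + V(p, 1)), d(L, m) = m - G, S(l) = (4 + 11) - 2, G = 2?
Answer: 362473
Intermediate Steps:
S(l) = 13 (S(l) = 15 - 2 = 13)
d(L, m) = -2 + m (d(L, m) = m - 1*2 = m - 2 = -2 + m)
k(p, E) = p*(-5 + E) (k(p, E) = p*(E - 5) = p*(-5 + E))
863*k(-35, d(-3, -5)) + S(-7) = 863*(-35*(-5 + (-2 - 5))) + 13 = 863*(-35*(-5 - 7)) + 13 = 863*(-35*(-12)) + 13 = 863*420 + 13 = 362460 + 13 = 362473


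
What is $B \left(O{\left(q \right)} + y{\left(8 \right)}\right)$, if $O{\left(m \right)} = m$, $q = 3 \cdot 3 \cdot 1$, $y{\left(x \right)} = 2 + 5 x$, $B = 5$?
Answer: $255$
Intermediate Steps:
$q = 9$ ($q = 9 \cdot 1 = 9$)
$B \left(O{\left(q \right)} + y{\left(8 \right)}\right) = 5 \left(9 + \left(2 + 5 \cdot 8\right)\right) = 5 \left(9 + \left(2 + 40\right)\right) = 5 \left(9 + 42\right) = 5 \cdot 51 = 255$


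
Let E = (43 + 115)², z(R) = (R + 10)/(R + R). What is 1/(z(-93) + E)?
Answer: 186/4643387 ≈ 4.0057e-5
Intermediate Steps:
z(R) = (10 + R)/(2*R) (z(R) = (10 + R)/((2*R)) = (10 + R)*(1/(2*R)) = (10 + R)/(2*R))
E = 24964 (E = 158² = 24964)
1/(z(-93) + E) = 1/((½)*(10 - 93)/(-93) + 24964) = 1/((½)*(-1/93)*(-83) + 24964) = 1/(83/186 + 24964) = 1/(4643387/186) = 186/4643387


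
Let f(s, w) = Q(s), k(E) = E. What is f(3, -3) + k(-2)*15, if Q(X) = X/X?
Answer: -29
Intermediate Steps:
Q(X) = 1
f(s, w) = 1
f(3, -3) + k(-2)*15 = 1 - 2*15 = 1 - 30 = -29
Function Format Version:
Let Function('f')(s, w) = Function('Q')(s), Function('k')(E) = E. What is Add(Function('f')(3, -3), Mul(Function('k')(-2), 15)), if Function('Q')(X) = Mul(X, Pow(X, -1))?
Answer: -29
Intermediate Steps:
Function('Q')(X) = 1
Function('f')(s, w) = 1
Add(Function('f')(3, -3), Mul(Function('k')(-2), 15)) = Add(1, Mul(-2, 15)) = Add(1, -30) = -29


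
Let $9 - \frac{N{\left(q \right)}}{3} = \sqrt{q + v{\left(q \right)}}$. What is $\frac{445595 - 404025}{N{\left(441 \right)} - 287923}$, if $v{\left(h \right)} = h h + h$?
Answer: $- \frac{1709690960}{11840335507} + \frac{374130 \sqrt{443}}{11840335507} \approx -0.14373$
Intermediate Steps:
$v{\left(h \right)} = h + h^{2}$ ($v{\left(h \right)} = h^{2} + h = h + h^{2}$)
$N{\left(q \right)} = 27 - 3 \sqrt{q + q \left(1 + q\right)}$
$\frac{445595 - 404025}{N{\left(441 \right)} - 287923} = \frac{445595 - 404025}{\left(27 - 3 \sqrt{441 \left(2 + 441\right)}\right) - 287923} = \frac{41570}{\left(27 - 3 \sqrt{441 \cdot 443}\right) - 287923} = \frac{41570}{\left(27 - 3 \sqrt{195363}\right) - 287923} = \frac{41570}{\left(27 - 3 \cdot 21 \sqrt{443}\right) - 287923} = \frac{41570}{\left(27 - 63 \sqrt{443}\right) - 287923} = \frac{41570}{-287896 - 63 \sqrt{443}}$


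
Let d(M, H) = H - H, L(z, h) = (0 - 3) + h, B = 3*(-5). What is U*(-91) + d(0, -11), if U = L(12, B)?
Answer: 1638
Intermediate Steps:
B = -15
L(z, h) = -3 + h
d(M, H) = 0
U = -18 (U = -3 - 15 = -18)
U*(-91) + d(0, -11) = -18*(-91) + 0 = 1638 + 0 = 1638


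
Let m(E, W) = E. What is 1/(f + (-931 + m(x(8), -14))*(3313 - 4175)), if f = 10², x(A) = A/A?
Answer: 1/801760 ≈ 1.2473e-6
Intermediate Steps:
x(A) = 1
f = 100
1/(f + (-931 + m(x(8), -14))*(3313 - 4175)) = 1/(100 + (-931 + 1)*(3313 - 4175)) = 1/(100 - 930*(-862)) = 1/(100 + 801660) = 1/801760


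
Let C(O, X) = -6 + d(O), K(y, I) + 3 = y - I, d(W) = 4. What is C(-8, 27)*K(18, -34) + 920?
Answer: 822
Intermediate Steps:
K(y, I) = -3 + y - I (K(y, I) = -3 + (y - I) = -3 + y - I)
C(O, X) = -2 (C(O, X) = -6 + 4 = -2)
C(-8, 27)*K(18, -34) + 920 = -2*(-3 + 18 - 1*(-34)) + 920 = -2*(-3 + 18 + 34) + 920 = -2*49 + 920 = -98 + 920 = 822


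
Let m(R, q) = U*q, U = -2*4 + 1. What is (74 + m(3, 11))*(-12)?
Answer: 36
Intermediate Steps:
U = -7 (U = -8 + 1 = -7)
m(R, q) = -7*q
(74 + m(3, 11))*(-12) = (74 - 7*11)*(-12) = (74 - 77)*(-12) = -3*(-12) = 36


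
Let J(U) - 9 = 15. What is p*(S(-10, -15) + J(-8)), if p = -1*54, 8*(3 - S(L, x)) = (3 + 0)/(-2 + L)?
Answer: -23355/16 ≈ -1459.7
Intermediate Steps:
S(L, x) = 3 - 3/(8*(-2 + L)) (S(L, x) = 3 - (3 + 0)/(8*(-2 + L)) = 3 - 3/(8*(-2 + L)))
p = -54
J(U) = 24 (J(U) = 9 + 15 = 24)
p*(S(-10, -15) + J(-8)) = -54*(3*(-17 + 8*(-10))/(8*(-2 - 10)) + 24) = -54*((3/8)*(-17 - 80)/(-12) + 24) = -54*((3/8)*(-1/12)*(-97) + 24) = -54*(97/32 + 24) = -54*865/32 = -23355/16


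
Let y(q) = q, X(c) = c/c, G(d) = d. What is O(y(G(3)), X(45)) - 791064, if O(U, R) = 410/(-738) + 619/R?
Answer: -7114010/9 ≈ -7.9045e+5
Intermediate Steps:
X(c) = 1
O(U, R) = -5/9 + 619/R (O(U, R) = 410*(-1/738) + 619/R = -5/9 + 619/R)
O(y(G(3)), X(45)) - 791064 = (-5/9 + 619/1) - 791064 = (-5/9 + 619*1) - 791064 = (-5/9 + 619) - 791064 = 5566/9 - 791064 = -7114010/9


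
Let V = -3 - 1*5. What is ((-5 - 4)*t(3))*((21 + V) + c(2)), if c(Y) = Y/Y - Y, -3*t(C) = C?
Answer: 108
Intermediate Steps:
t(C) = -C/3
c(Y) = 1 - Y
V = -8 (V = -3 - 5 = -8)
((-5 - 4)*t(3))*((21 + V) + c(2)) = ((-5 - 4)*(-⅓*3))*((21 - 8) + (1 - 1*2)) = (-9*(-1))*(13 + (1 - 2)) = 9*(13 - 1) = 9*12 = 108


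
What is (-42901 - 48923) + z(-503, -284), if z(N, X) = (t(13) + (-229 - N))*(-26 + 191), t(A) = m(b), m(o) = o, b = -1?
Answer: -46779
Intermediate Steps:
t(A) = -1
z(N, X) = -37950 - 165*N (z(N, X) = (-1 + (-229 - N))*(-26 + 191) = (-230 - N)*165 = -37950 - 165*N)
(-42901 - 48923) + z(-503, -284) = (-42901 - 48923) + (-37950 - 165*(-503)) = -91824 + (-37950 + 82995) = -91824 + 45045 = -46779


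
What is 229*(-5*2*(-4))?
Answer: 9160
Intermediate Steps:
229*(-5*2*(-4)) = 229*(-10*(-4)) = 229*40 = 9160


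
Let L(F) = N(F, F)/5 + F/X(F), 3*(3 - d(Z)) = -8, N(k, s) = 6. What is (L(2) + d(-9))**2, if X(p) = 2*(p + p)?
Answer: 182329/3600 ≈ 50.647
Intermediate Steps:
d(Z) = 17/3 (d(Z) = 3 - 1/3*(-8) = 3 + 8/3 = 17/3)
X(p) = 4*p (X(p) = 2*(2*p) = 4*p)
L(F) = 29/20 (L(F) = 6/5 + F/((4*F)) = 6*(1/5) + F*(1/(4*F)) = 6/5 + 1/4 = 29/20)
(L(2) + d(-9))**2 = (29/20 + 17/3)**2 = (427/60)**2 = 182329/3600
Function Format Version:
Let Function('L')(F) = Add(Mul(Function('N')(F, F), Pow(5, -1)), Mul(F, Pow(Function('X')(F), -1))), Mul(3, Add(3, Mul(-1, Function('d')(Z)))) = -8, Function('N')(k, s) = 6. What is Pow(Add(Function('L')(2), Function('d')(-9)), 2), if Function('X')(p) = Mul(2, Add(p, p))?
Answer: Rational(182329, 3600) ≈ 50.647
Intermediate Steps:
Function('d')(Z) = Rational(17, 3) (Function('d')(Z) = Add(3, Mul(Rational(-1, 3), -8)) = Add(3, Rational(8, 3)) = Rational(17, 3))
Function('X')(p) = Mul(4, p) (Function('X')(p) = Mul(2, Mul(2, p)) = Mul(4, p))
Function('L')(F) = Rational(29, 20) (Function('L')(F) = Add(Mul(6, Pow(5, -1)), Mul(F, Pow(Mul(4, F), -1))) = Add(Mul(6, Rational(1, 5)), Mul(F, Mul(Rational(1, 4), Pow(F, -1)))) = Add(Rational(6, 5), Rational(1, 4)) = Rational(29, 20))
Pow(Add(Function('L')(2), Function('d')(-9)), 2) = Pow(Add(Rational(29, 20), Rational(17, 3)), 2) = Pow(Rational(427, 60), 2) = Rational(182329, 3600)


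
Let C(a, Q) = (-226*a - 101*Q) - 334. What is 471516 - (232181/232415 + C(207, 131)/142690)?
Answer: 3127401147481543/6632659270 ≈ 4.7152e+5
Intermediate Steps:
C(a, Q) = -334 - 226*a - 101*Q
471516 - (232181/232415 + C(207, 131)/142690) = 471516 - (232181/232415 + (-334 - 226*207 - 101*131)/142690) = 471516 - (232181*(1/232415) + (-334 - 46782 - 13231)*(1/142690)) = 471516 - (232181/232415 - 60347*1/142690) = 471516 - (232181/232415 - 60347/142690) = 471516 - 1*3820871777/6632659270 = 471516 - 3820871777/6632659270 = 3127401147481543/6632659270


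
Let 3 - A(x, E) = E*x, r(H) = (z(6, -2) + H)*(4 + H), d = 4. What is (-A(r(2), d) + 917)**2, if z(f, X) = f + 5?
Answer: 1503076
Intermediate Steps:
z(f, X) = 5 + f
r(H) = (4 + H)*(11 + H) (r(H) = ((5 + 6) + H)*(4 + H) = (11 + H)*(4 + H) = (4 + H)*(11 + H))
A(x, E) = 3 - E*x
(-A(r(2), d) + 917)**2 = (-(3 - 1*4*(44 + 2**2 + 15*2)) + 917)**2 = (-(3 - 1*4*(44 + 4 + 30)) + 917)**2 = (-(3 - 1*4*78) + 917)**2 = (-(3 - 312) + 917)**2 = (-1*(-309) + 917)**2 = (309 + 917)**2 = 1226**2 = 1503076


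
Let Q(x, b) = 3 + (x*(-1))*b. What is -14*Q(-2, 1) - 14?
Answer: -84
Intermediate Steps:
Q(x, b) = 3 - b*x (Q(x, b) = 3 + (-x)*b = 3 - b*x)
-14*Q(-2, 1) - 14 = -14*(3 - 1*1*(-2)) - 14 = -14*(3 + 2) - 14 = -14*5 - 14 = -70 - 14 = -84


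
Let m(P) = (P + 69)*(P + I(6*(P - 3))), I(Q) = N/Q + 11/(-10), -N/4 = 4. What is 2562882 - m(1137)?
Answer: 1127375017/945 ≈ 1.1930e+6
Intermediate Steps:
N = -16 (N = -4*4 = -16)
I(Q) = -11/10 - 16/Q (I(Q) = -16/Q + 11/(-10) = -16/Q + 11*(-1/10) = -16/Q - 11/10 = -11/10 - 16/Q)
m(P) = (69 + P)*(-11/10 + P - 16/(-18 + 6*P)) (m(P) = (P + 69)*(P + (-11/10 - 16*1/(6*(P - 3)))) = (69 + P)*(P + (-11/10 - 16*1/(6*(-3 + P)))) = (69 + P)*(P + (-11/10 - 16/(-18 + 6*P))) = (69 + P)*(-11/10 + P - 16/(-18 + 6*P)))
2562882 - m(1137) = 2562882 - (1311 - 8468*1137 + 30*1137**3 + 1947*1137**2)/(30*(-3 + 1137)) = 2562882 - (1311 - 9628116 + 30*1469878353 + 1947*1292769)/(30*1134) = 2562882 - (1311 - 9628116 + 44096350590 + 2517021243)/(30*1134) = 2562882 - 46603745028/(30*1134) = 2562882 - 1*1294548473/945 = 2562882 - 1294548473/945 = 1127375017/945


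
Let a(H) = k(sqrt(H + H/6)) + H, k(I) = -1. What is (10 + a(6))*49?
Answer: 735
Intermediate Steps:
a(H) = -1 + H
(10 + a(6))*49 = (10 + (-1 + 6))*49 = (10 + 5)*49 = 15*49 = 735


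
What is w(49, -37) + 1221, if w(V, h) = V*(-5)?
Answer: 976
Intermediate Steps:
w(V, h) = -5*V
w(49, -37) + 1221 = -5*49 + 1221 = -245 + 1221 = 976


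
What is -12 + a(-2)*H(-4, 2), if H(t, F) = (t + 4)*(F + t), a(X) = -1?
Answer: -12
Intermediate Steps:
H(t, F) = (4 + t)*(F + t)
-12 + a(-2)*H(-4, 2) = -12 - ((-4)**2 + 4*2 + 4*(-4) + 2*(-4)) = -12 - (16 + 8 - 16 - 8) = -12 - 1*0 = -12 + 0 = -12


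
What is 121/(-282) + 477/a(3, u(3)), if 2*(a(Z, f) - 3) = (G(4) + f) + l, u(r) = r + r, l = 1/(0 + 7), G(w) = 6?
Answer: 1867829/35814 ≈ 52.154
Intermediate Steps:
l = 1/7 ≈ 0.14286
u(r) = 2*r
a(Z, f) = 85/14 + f/2 (a(Z, f) = 3 + ((6 + f) + 1/7)/2 = 3 + (43/7 + f)/2 = 3 + (43/14 + f/2) = 85/14 + f/2)
121/(-282) + 477/a(3, u(3)) = 121/(-282) + 477/(85/14 + (2*3)/2) = 121*(-1/282) + 477/(85/14 + (1/2)*6) = -121/282 + 477/(85/14 + 3) = -121/282 + 477/(127/14) = -121/282 + 477*(14/127) = -121/282 + 6678/127 = 1867829/35814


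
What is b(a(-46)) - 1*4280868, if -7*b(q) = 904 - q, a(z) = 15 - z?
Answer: -29966919/7 ≈ -4.2810e+6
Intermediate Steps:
b(q) = -904/7 + q/7 (b(q) = -(904 - q)/7 = -904/7 + q/7)
b(a(-46)) - 1*4280868 = (-904/7 + (15 - 1*(-46))/7) - 1*4280868 = (-904/7 + (15 + 46)/7) - 4280868 = (-904/7 + (1/7)*61) - 4280868 = (-904/7 + 61/7) - 4280868 = -843/7 - 4280868 = -29966919/7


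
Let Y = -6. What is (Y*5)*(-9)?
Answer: 270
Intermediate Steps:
(Y*5)*(-9) = -6*5*(-9) = -30*(-9) = 270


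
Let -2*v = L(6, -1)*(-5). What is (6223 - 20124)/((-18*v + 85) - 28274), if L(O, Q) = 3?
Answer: 13901/28324 ≈ 0.49079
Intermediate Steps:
v = 15/2 (v = -3*(-5)/2 = -½*(-15) = 15/2 ≈ 7.5000)
(6223 - 20124)/((-18*v + 85) - 28274) = (6223 - 20124)/((-18*15/2 + 85) - 28274) = -13901/((-135 + 85) - 28274) = -13901/(-50 - 28274) = -13901/(-28324) = -13901*(-1/28324) = 13901/28324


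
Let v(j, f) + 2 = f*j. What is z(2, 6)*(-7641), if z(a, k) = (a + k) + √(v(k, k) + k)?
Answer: -61128 - 15282*√10 ≈ -1.0945e+5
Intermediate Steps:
v(j, f) = -2 + f*j
z(a, k) = a + k + √(-2 + k + k²) (z(a, k) = (a + k) + √((-2 + k*k) + k) = (a + k) + √((-2 + k²) + k) = (a + k) + √(-2 + k + k²) = a + k + √(-2 + k + k²))
z(2, 6)*(-7641) = (2 + 6 + √(-2 + 6 + 6²))*(-7641) = (2 + 6 + √(-2 + 6 + 36))*(-7641) = (2 + 6 + √40)*(-7641) = (2 + 6 + 2*√10)*(-7641) = (8 + 2*√10)*(-7641) = -61128 - 15282*√10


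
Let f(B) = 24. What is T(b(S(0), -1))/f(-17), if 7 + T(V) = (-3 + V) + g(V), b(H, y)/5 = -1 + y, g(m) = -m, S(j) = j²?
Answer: -5/12 ≈ -0.41667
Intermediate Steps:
b(H, y) = -5 + 5*y (b(H, y) = 5*(-1 + y) = -5 + 5*y)
T(V) = -10 (T(V) = -7 + ((-3 + V) - V) = -7 - 3 = -10)
T(b(S(0), -1))/f(-17) = -10/24 = -10*1/24 = -5/12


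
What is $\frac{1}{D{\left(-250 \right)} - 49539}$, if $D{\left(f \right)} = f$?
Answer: $- \frac{1}{49789} \approx -2.0085 \cdot 10^{-5}$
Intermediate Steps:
$\frac{1}{D{\left(-250 \right)} - 49539} = \frac{1}{-250 - 49539} = \frac{1}{-49789} = - \frac{1}{49789}$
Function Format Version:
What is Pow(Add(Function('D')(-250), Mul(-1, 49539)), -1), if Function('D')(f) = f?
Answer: Rational(-1, 49789) ≈ -2.0085e-5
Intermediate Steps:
Pow(Add(Function('D')(-250), Mul(-1, 49539)), -1) = Pow(Add(-250, Mul(-1, 49539)), -1) = Pow(Add(-250, -49539), -1) = Pow(-49789, -1) = Rational(-1, 49789)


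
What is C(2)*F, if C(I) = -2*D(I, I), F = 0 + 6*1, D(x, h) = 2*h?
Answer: -48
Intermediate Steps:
F = 6 (F = 0 + 6 = 6)
C(I) = -4*I
C(2)*F = -4*2*6 = -8*6 = -48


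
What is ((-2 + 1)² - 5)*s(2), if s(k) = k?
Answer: -8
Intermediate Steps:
((-2 + 1)² - 5)*s(2) = ((-2 + 1)² - 5)*2 = ((-1)² - 5)*2 = (1 - 5)*2 = -4*2 = -8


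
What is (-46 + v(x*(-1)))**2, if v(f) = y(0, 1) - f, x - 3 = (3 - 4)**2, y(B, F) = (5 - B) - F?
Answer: 1444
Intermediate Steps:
y(B, F) = 5 - B - F
x = 4 (x = 3 + (3 - 4)**2 = 3 + (-1)**2 = 3 + 1 = 4)
v(f) = 4 - f (v(f) = (5 - 1*0 - 1*1) - f = (5 + 0 - 1) - f = 4 - f)
(-46 + v(x*(-1)))**2 = (-46 + (4 - 4*(-1)))**2 = (-46 + (4 - 1*(-4)))**2 = (-46 + (4 + 4))**2 = (-46 + 8)**2 = (-38)**2 = 1444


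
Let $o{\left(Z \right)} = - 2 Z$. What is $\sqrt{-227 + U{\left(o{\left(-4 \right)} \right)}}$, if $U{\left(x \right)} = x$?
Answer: $i \sqrt{219} \approx 14.799 i$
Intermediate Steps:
$\sqrt{-227 + U{\left(o{\left(-4 \right)} \right)}} = \sqrt{-227 - -8} = \sqrt{-227 + 8} = \sqrt{-219} = i \sqrt{219}$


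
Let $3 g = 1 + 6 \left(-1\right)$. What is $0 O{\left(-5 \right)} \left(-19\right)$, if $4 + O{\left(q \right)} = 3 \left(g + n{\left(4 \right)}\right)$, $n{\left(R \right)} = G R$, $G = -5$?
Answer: $0$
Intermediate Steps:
$n{\left(R \right)} = - 5 R$
$g = - \frac{5}{3}$ ($g = \frac{1 + 6 \left(-1\right)}{3} = \frac{1 - 6}{3} = \frac{1}{3} \left(-5\right) = - \frac{5}{3} \approx -1.6667$)
$O{\left(q \right)} = -69$ ($O{\left(q \right)} = -4 + 3 \left(- \frac{5}{3} - 20\right) = -4 + 3 \left(- \frac{65}{3}\right) = -4 - 65 = -69$)
$0 O{\left(-5 \right)} \left(-19\right) = 0 \left(-69\right) \left(-19\right) = 0 \left(-19\right) = 0$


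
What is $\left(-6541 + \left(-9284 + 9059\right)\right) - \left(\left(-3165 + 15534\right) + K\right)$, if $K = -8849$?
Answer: $-10286$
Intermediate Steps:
$\left(-6541 + \left(-9284 + 9059\right)\right) - \left(\left(-3165 + 15534\right) + K\right) = \left(-6541 + \left(-9284 + 9059\right)\right) - \left(\left(-3165 + 15534\right) - 8849\right) = \left(-6541 - 225\right) - \left(12369 - 8849\right) = -6766 - 3520 = -10286$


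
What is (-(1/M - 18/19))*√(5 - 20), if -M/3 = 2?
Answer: 127*I*√15/114 ≈ 4.3146*I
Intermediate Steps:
M = -6 (M = -3*2 = -6)
(-(1/M - 18/19))*√(5 - 20) = (-(1/(-6) - 18/19))*√(5 - 20) = (-(1*(-⅙) - 18*1/19))*√(-15) = (-(-⅙ - 18/19))*(I*√15) = (-1*(-127/114))*(I*√15) = 127*(I*√15)/114 = 127*I*√15/114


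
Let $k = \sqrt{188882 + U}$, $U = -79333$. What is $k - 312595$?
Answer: $-312595 + \sqrt{109549} \approx -3.1226 \cdot 10^{5}$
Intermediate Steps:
$k = \sqrt{109549}$ ($k = \sqrt{188882 - 79333} = \sqrt{109549} \approx 330.98$)
$k - 312595 = \sqrt{109549} - 312595 = -312595 + \sqrt{109549}$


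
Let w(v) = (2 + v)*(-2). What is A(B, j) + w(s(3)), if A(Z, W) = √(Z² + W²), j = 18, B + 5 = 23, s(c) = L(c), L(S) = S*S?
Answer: -22 + 18*√2 ≈ 3.4558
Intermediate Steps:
L(S) = S²
s(c) = c²
B = 18 (B = -5 + 23 = 18)
w(v) = -4 - 2*v
A(Z, W) = √(W² + Z²)
A(B, j) + w(s(3)) = √(18² + 18²) + (-4 - 2*3²) = √(324 + 324) + (-4 - 2*9) = √648 + (-4 - 18) = 18*√2 - 22 = -22 + 18*√2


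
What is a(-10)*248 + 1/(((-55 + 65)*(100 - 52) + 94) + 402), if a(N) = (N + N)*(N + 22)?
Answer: -58091519/976 ≈ -59520.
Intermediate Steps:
a(N) = 2*N*(22 + N) (a(N) = (2*N)*(22 + N) = 2*N*(22 + N))
a(-10)*248 + 1/(((-55 + 65)*(100 - 52) + 94) + 402) = (2*(-10)*(22 - 10))*248 + 1/(((-55 + 65)*(100 - 52) + 94) + 402) = (2*(-10)*12)*248 + 1/((10*48 + 94) + 402) = -240*248 + 1/((480 + 94) + 402) = -59520 + 1/(574 + 402) = -59520 + 1/976 = -58091519/976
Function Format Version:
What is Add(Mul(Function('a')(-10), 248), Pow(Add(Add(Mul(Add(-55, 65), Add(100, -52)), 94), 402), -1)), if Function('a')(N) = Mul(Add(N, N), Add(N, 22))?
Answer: Rational(-58091519, 976) ≈ -59520.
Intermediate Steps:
Function('a')(N) = Mul(2, N, Add(22, N)) (Function('a')(N) = Mul(Mul(2, N), Add(22, N)) = Mul(2, N, Add(22, N)))
Add(Mul(Function('a')(-10), 248), Pow(Add(Add(Mul(Add(-55, 65), Add(100, -52)), 94), 402), -1)) = Add(Mul(Mul(2, -10, Add(22, -10)), 248), Pow(Add(Add(Mul(Add(-55, 65), Add(100, -52)), 94), 402), -1)) = Add(Mul(Mul(2, -10, 12), 248), Pow(Add(Add(Mul(10, 48), 94), 402), -1)) = Add(Mul(-240, 248), Pow(Add(Add(480, 94), 402), -1)) = Add(-59520, Pow(Add(574, 402), -1)) = Add(-59520, Pow(976, -1)) = Add(-59520, Rational(1, 976)) = Rational(-58091519, 976)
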